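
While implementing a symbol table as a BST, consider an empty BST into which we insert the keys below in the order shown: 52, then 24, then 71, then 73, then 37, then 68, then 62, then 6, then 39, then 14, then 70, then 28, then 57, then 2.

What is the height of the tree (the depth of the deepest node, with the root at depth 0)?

4

52: root
24: left child of 52 (depth 1)
71: right child of 52 (depth 1)
73: right child of 71 (depth 2)
37: right child of 24 (depth 2)
68: left child of 71 (depth 2)
62: left child of 68 (depth 3)
6: left child of 24 (depth 2)
39: right child of 37 (depth 3)
14: right child of 6 (depth 3)
70: right child of 68 (depth 3)
28: left child of 37 (depth 3)
57: left child of 62 (depth 4)
2: left child of 6 (depth 3)

The deepest node is 57 at depth 4.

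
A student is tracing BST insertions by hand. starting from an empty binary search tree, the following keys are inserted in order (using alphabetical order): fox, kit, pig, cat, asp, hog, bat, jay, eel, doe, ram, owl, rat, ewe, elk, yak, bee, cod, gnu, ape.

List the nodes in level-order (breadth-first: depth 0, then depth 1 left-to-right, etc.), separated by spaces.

fox cat kit asp eel hog pig ape bat doe ewe gnu jay owl ram bee cod elk rat yak

fox: root
kit: right child of fox (depth 1)
pig: right child of kit (depth 2)
cat: left child of fox (depth 1)
asp: left child of cat (depth 2)
hog: left child of kit (depth 2)
bat: right child of asp (depth 3)
jay: right child of hog (depth 3)
eel: right child of cat (depth 2)
doe: left child of eel (depth 3)
ram: right child of pig (depth 3)
owl: left child of pig (depth 3)
rat: right child of ram (depth 4)
ewe: right child of eel (depth 3)
elk: left child of ewe (depth 4)
yak: right child of rat (depth 5)
bee: right child of bat (depth 4)
cod: left child of doe (depth 4)
gnu: left child of hog (depth 3)
ape: left child of asp (depth 3)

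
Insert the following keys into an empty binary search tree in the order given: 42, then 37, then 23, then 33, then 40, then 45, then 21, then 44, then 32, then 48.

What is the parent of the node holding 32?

33

42: root
37: left child of 42 (depth 1)
23: left child of 37 (depth 2)
33: right child of 23 (depth 3)
40: right child of 37 (depth 2)
45: right child of 42 (depth 1)
21: left child of 23 (depth 3)
44: left child of 45 (depth 2)
32: left child of 33 (depth 4)
48: right child of 45 (depth 2)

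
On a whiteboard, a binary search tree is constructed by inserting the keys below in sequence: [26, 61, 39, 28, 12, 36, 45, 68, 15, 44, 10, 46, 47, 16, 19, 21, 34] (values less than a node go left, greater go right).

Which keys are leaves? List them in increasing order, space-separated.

Resulting structure (node: left, right):
  26: L=12, R=61
  61: L=39, R=68
  39: L=28, R=45
  28: L=–, R=36
  12: L=10, R=15
  36: L=34, R=–
  45: L=44, R=46
  68: L=–, R=–
  15: L=–, R=16
  44: L=–, R=–
  10: L=–, R=–
  46: L=–, R=47
  47: L=–, R=–
  16: L=–, R=19
  19: L=–, R=21
  21: L=–, R=–
  34: L=–, R=–

10 21 34 44 47 68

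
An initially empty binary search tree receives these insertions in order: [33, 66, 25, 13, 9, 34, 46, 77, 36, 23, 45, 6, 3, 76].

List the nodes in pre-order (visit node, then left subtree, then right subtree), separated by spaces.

Insert 33: tree is empty, so 33 becomes the root.
Insert 66: 66 > 33 → go right. Place as right child of 33.
Insert 25: 25 < 33 → go left. Place as left child of 33.
Insert 13: 13 < 33 → go left; 13 < 25 → go left. Place as left child of 25.
Insert 9: 9 < 33 → go left; 9 < 25 → go left; 9 < 13 → go left. Place as left child of 13.
Insert 34: 34 > 33 → go right; 34 < 66 → go left. Place as left child of 66.
Insert 46: 46 > 33 → go right; 46 < 66 → go left; 46 > 34 → go right. Place as right child of 34.
Insert 77: 77 > 33 → go right; 77 > 66 → go right. Place as right child of 66.
Insert 36: 36 > 33 → go right; 36 < 66 → go left; 36 > 34 → go right; 36 < 46 → go left. Place as left child of 46.
Insert 23: 23 < 33 → go left; 23 < 25 → go left; 23 > 13 → go right. Place as right child of 13.
Insert 45: 45 > 33 → go right; 45 < 66 → go left; 45 > 34 → go right; 45 < 46 → go left; 45 > 36 → go right. Place as right child of 36.
Insert 6: 6 < 33 → go left; 6 < 25 → go left; 6 < 13 → go left; 6 < 9 → go left. Place as left child of 9.
Insert 3: 3 < 33 → go left; 3 < 25 → go left; 3 < 13 → go left; 3 < 9 → go left; 3 < 6 → go left. Place as left child of 6.
Insert 76: 76 > 33 → go right; 76 > 66 → go right; 76 < 77 → go left. Place as left child of 77.

33 25 13 9 6 3 23 66 34 46 36 45 77 76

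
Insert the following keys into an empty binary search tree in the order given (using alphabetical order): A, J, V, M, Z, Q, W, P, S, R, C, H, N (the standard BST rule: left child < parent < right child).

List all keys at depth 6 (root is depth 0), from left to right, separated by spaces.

A: root
J: right child of A (depth 1)
V: right child of J (depth 2)
M: left child of V (depth 3)
Z: right child of V (depth 3)
Q: right child of M (depth 4)
W: left child of Z (depth 4)
P: left child of Q (depth 5)
S: right child of Q (depth 5)
R: left child of S (depth 6)
C: left child of J (depth 2)
H: right child of C (depth 3)
N: left child of P (depth 6)

N R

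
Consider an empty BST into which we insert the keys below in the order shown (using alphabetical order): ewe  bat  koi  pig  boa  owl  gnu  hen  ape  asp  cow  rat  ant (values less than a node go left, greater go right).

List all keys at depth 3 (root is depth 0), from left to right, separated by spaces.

ewe: root
bat: left child of ewe (depth 1)
koi: right child of ewe (depth 1)
pig: right child of koi (depth 2)
boa: right child of bat (depth 2)
owl: left child of pig (depth 3)
gnu: left child of koi (depth 2)
hen: right child of gnu (depth 3)
ape: left child of bat (depth 2)
asp: right child of ape (depth 3)
cow: right child of boa (depth 3)
rat: right child of pig (depth 3)
ant: left child of ape (depth 3)

ant asp cow hen owl rat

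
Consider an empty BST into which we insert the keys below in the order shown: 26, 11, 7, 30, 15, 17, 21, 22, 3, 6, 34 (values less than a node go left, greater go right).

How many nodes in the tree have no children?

Insert 26: tree is empty, so 26 becomes the root.
Insert 11: 11 < 26 → go left. Place as left child of 26.
Insert 7: 7 < 26 → go left; 7 < 11 → go left. Place as left child of 11.
Insert 30: 30 > 26 → go right. Place as right child of 26.
Insert 15: 15 < 26 → go left; 15 > 11 → go right. Place as right child of 11.
Insert 17: 17 < 26 → go left; 17 > 11 → go right; 17 > 15 → go right. Place as right child of 15.
Insert 21: 21 < 26 → go left; 21 > 11 → go right; 21 > 15 → go right; 21 > 17 → go right. Place as right child of 17.
Insert 22: 22 < 26 → go left; 22 > 11 → go right; 22 > 15 → go right; 22 > 17 → go right; 22 > 21 → go right. Place as right child of 21.
Insert 3: 3 < 26 → go left; 3 < 11 → go left; 3 < 7 → go left. Place as left child of 7.
Insert 6: 6 < 26 → go left; 6 < 11 → go left; 6 < 7 → go left; 6 > 3 → go right. Place as right child of 3.
Insert 34: 34 > 26 → go right; 34 > 30 → go right. Place as right child of 30.

Leaves: 6, 22, 34 — 3 in total.

3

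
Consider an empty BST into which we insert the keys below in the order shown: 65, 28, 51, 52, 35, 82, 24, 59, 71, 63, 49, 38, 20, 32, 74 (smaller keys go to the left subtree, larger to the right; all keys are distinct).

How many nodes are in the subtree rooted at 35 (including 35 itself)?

4

65: root
28: left child of 65 (depth 1)
51: right child of 28 (depth 2)
52: right child of 51 (depth 3)
35: left child of 51 (depth 3)
82: right child of 65 (depth 1)
24: left child of 28 (depth 2)
59: right child of 52 (depth 4)
71: left child of 82 (depth 2)
63: right child of 59 (depth 5)
49: right child of 35 (depth 4)
38: left child of 49 (depth 5)
20: left child of 24 (depth 3)
32: left child of 35 (depth 4)
74: right child of 71 (depth 3)

Subtree rooted at 35 contains: 35, 32, 49, 38 — 4 nodes.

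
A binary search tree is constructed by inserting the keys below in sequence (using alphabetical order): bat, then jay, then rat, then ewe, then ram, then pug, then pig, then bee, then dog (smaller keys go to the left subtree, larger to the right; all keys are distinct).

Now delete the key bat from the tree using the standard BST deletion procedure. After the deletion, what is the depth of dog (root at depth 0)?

Insert bat: tree is empty, so bat becomes the root.
Insert jay: jay > bat → go right. Place as right child of bat.
Insert rat: rat > bat → go right; rat > jay → go right. Place as right child of jay.
Insert ewe: ewe > bat → go right; ewe < jay → go left. Place as left child of jay.
Insert ram: ram > bat → go right; ram > jay → go right; ram < rat → go left. Place as left child of rat.
Insert pug: pug > bat → go right; pug > jay → go right; pug < rat → go left; pug < ram → go left. Place as left child of ram.
Insert pig: pig > bat → go right; pig > jay → go right; pig < rat → go left; pig < ram → go left; pig < pug → go left. Place as left child of pug.
Insert bee: bee > bat → go right; bee < jay → go left; bee < ewe → go left. Place as left child of ewe.
Insert dog: dog > bat → go right; dog < jay → go left; dog < ewe → go left; dog > bee → go right. Place as right child of bee.

Delete bat (at most one child — splice it out).
After deletion, path to dog: jay → ewe → bee → dog.

3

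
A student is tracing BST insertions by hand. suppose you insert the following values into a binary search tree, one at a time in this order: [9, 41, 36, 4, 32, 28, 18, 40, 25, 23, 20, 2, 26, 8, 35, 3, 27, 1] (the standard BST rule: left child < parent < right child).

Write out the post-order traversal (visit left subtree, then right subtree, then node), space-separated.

Insert 9: tree is empty, so 9 becomes the root.
Insert 41: 41 > 9 → go right. Place as right child of 9.
Insert 36: 36 > 9 → go right; 36 < 41 → go left. Place as left child of 41.
Insert 4: 4 < 9 → go left. Place as left child of 9.
Insert 32: 32 > 9 → go right; 32 < 41 → go left; 32 < 36 → go left. Place as left child of 36.
Insert 28: 28 > 9 → go right; 28 < 41 → go left; 28 < 36 → go left; 28 < 32 → go left. Place as left child of 32.
Insert 18: 18 > 9 → go right; 18 < 41 → go left; 18 < 36 → go left; 18 < 32 → go left; 18 < 28 → go left. Place as left child of 28.
Insert 40: 40 > 9 → go right; 40 < 41 → go left; 40 > 36 → go right. Place as right child of 36.
Insert 25: 25 > 9 → go right; 25 < 41 → go left; 25 < 36 → go left; 25 < 32 → go left; 25 < 28 → go left; 25 > 18 → go right. Place as right child of 18.
Insert 23: 23 > 9 → go right; 23 < 41 → go left; 23 < 36 → go left; 23 < 32 → go left; 23 < 28 → go left; 23 > 18 → go right; 23 < 25 → go left. Place as left child of 25.
Insert 20: 20 > 9 → go right; 20 < 41 → go left; 20 < 36 → go left; 20 < 32 → go left; 20 < 28 → go left; 20 > 18 → go right; 20 < 25 → go left; 20 < 23 → go left. Place as left child of 23.
Insert 2: 2 < 9 → go left; 2 < 4 → go left. Place as left child of 4.
Insert 26: 26 > 9 → go right; 26 < 41 → go left; 26 < 36 → go left; 26 < 32 → go left; 26 < 28 → go left; 26 > 18 → go right; 26 > 25 → go right. Place as right child of 25.
Insert 8: 8 < 9 → go left; 8 > 4 → go right. Place as right child of 4.
Insert 35: 35 > 9 → go right; 35 < 41 → go left; 35 < 36 → go left; 35 > 32 → go right. Place as right child of 32.
Insert 3: 3 < 9 → go left; 3 < 4 → go left; 3 > 2 → go right. Place as right child of 2.
Insert 27: 27 > 9 → go right; 27 < 41 → go left; 27 < 36 → go left; 27 < 32 → go left; 27 < 28 → go left; 27 > 18 → go right; 27 > 25 → go right; 27 > 26 → go right. Place as right child of 26.
Insert 1: 1 < 9 → go left; 1 < 4 → go left; 1 < 2 → go left. Place as left child of 2.

1 3 2 8 4 20 23 27 26 25 18 28 35 32 40 36 41 9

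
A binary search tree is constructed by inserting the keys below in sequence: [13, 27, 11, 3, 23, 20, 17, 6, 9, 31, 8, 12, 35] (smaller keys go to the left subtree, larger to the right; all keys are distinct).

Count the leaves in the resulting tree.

4

Resulting structure (node: left, right):
  13: L=11, R=27
  27: L=23, R=31
  11: L=3, R=12
  3: L=–, R=6
  23: L=20, R=–
  20: L=17, R=–
  17: L=–, R=–
  6: L=–, R=9
  9: L=8, R=–
  31: L=–, R=35
  8: L=–, R=–
  12: L=–, R=–
  35: L=–, R=–

Leaves: 8, 12, 17, 35 — 4 in total.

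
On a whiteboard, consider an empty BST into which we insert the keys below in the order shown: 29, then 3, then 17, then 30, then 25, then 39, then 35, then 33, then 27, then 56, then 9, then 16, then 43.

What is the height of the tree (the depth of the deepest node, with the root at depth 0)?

Insert 29: tree is empty, so 29 becomes the root.
Insert 3: 3 < 29 → go left. Place as left child of 29.
Insert 17: 17 < 29 → go left; 17 > 3 → go right. Place as right child of 3.
Insert 30: 30 > 29 → go right. Place as right child of 29.
Insert 25: 25 < 29 → go left; 25 > 3 → go right; 25 > 17 → go right. Place as right child of 17.
Insert 39: 39 > 29 → go right; 39 > 30 → go right. Place as right child of 30.
Insert 35: 35 > 29 → go right; 35 > 30 → go right; 35 < 39 → go left. Place as left child of 39.
Insert 33: 33 > 29 → go right; 33 > 30 → go right; 33 < 39 → go left; 33 < 35 → go left. Place as left child of 35.
Insert 27: 27 < 29 → go left; 27 > 3 → go right; 27 > 17 → go right; 27 > 25 → go right. Place as right child of 25.
Insert 56: 56 > 29 → go right; 56 > 30 → go right; 56 > 39 → go right. Place as right child of 39.
Insert 9: 9 < 29 → go left; 9 > 3 → go right; 9 < 17 → go left. Place as left child of 17.
Insert 16: 16 < 29 → go left; 16 > 3 → go right; 16 < 17 → go left; 16 > 9 → go right. Place as right child of 9.
Insert 43: 43 > 29 → go right; 43 > 30 → go right; 43 > 39 → go right; 43 < 56 → go left. Place as left child of 56.

The deepest node is 33 at depth 4.

4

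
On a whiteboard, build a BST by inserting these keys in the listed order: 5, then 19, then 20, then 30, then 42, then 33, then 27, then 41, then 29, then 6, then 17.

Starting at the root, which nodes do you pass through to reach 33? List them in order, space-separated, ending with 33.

Insert 5: tree is empty, so 5 becomes the root.
Insert 19: 19 > 5 → go right. Place as right child of 5.
Insert 20: 20 > 5 → go right; 20 > 19 → go right. Place as right child of 19.
Insert 30: 30 > 5 → go right; 30 > 19 → go right; 30 > 20 → go right. Place as right child of 20.
Insert 42: 42 > 5 → go right; 42 > 19 → go right; 42 > 20 → go right; 42 > 30 → go right. Place as right child of 30.
Insert 33: 33 > 5 → go right; 33 > 19 → go right; 33 > 20 → go right; 33 > 30 → go right; 33 < 42 → go left. Place as left child of 42.
Insert 27: 27 > 5 → go right; 27 > 19 → go right; 27 > 20 → go right; 27 < 30 → go left. Place as left child of 30.
Insert 41: 41 > 5 → go right; 41 > 19 → go right; 41 > 20 → go right; 41 > 30 → go right; 41 < 42 → go left; 41 > 33 → go right. Place as right child of 33.
Insert 29: 29 > 5 → go right; 29 > 19 → go right; 29 > 20 → go right; 29 < 30 → go left; 29 > 27 → go right. Place as right child of 27.
Insert 6: 6 > 5 → go right; 6 < 19 → go left. Place as left child of 19.
Insert 17: 17 > 5 → go right; 17 < 19 → go left; 17 > 6 → go right. Place as right child of 6.

5 19 20 30 42 33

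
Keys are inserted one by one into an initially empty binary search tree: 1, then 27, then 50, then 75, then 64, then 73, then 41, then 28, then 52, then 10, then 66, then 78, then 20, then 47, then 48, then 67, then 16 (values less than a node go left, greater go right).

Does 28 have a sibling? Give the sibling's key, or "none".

47

1: root
27: right child of 1 (depth 1)
50: right child of 27 (depth 2)
75: right child of 50 (depth 3)
64: left child of 75 (depth 4)
73: right child of 64 (depth 5)
41: left child of 50 (depth 3)
28: left child of 41 (depth 4)
52: left child of 64 (depth 5)
10: left child of 27 (depth 2)
66: left child of 73 (depth 6)
78: right child of 75 (depth 4)
20: right child of 10 (depth 3)
47: right child of 41 (depth 4)
48: right child of 47 (depth 5)
67: right child of 66 (depth 7)
16: left child of 20 (depth 4)

28's parent is 41; the other child of 41 is 47.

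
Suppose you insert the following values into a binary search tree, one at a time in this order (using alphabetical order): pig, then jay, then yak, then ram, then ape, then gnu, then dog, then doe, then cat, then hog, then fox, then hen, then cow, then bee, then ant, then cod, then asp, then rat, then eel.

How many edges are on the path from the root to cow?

7

Resulting structure (node: left, right):
  pig: L=jay, R=yak
  jay: L=ape, R=–
  yak: L=ram, R=–
  ram: L=–, R=rat
  ape: L=ant, R=gnu
  gnu: L=dog, R=hog
  dog: L=doe, R=fox
  doe: L=cat, R=–
  cat: L=bee, R=cow
  hog: L=hen, R=–
  fox: L=eel, R=–
  hen: L=–, R=–
  cow: L=cod, R=–
  bee: L=asp, R=–
  ant: L=–, R=–
  cod: L=–, R=–
  asp: L=–, R=–
  rat: L=–, R=–
  eel: L=–, R=–

Path to cow: pig → jay → ape → gnu → dog → doe → cat → cow, which is 7 edges.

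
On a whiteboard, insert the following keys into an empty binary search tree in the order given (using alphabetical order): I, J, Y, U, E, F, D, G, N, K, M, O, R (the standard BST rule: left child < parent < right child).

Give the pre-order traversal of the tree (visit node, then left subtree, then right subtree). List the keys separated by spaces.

I E D F G J Y U N K M O R

Resulting structure (node: left, right):
  I: L=E, R=J
  J: L=–, R=Y
  Y: L=U, R=–
  U: L=N, R=–
  E: L=D, R=F
  F: L=–, R=G
  D: L=–, R=–
  G: L=–, R=–
  N: L=K, R=O
  K: L=–, R=M
  M: L=–, R=–
  O: L=–, R=R
  R: L=–, R=–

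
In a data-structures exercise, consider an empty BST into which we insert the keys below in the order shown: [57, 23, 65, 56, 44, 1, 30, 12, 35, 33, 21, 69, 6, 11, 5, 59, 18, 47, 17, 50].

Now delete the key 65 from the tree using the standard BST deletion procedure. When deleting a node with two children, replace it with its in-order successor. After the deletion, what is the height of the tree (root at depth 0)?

6

57: root
23: left child of 57 (depth 1)
65: right child of 57 (depth 1)
56: right child of 23 (depth 2)
44: left child of 56 (depth 3)
1: left child of 23 (depth 2)
30: left child of 44 (depth 4)
12: right child of 1 (depth 3)
35: right child of 30 (depth 5)
33: left child of 35 (depth 6)
21: right child of 12 (depth 4)
69: right child of 65 (depth 2)
6: left child of 12 (depth 4)
11: right child of 6 (depth 5)
5: left child of 6 (depth 5)
59: left child of 65 (depth 2)
18: left child of 21 (depth 5)
47: right child of 44 (depth 4)
17: left child of 18 (depth 6)
50: right child of 47 (depth 5)

Delete 65 (two children — replace with in-order successor).
After deletion, deepest node is 33 at depth 6.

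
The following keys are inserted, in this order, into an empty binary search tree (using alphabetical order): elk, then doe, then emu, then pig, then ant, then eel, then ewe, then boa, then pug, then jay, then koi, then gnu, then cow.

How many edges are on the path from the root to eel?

Resulting structure (node: left, right):
  elk: L=doe, R=emu
  doe: L=ant, R=eel
  emu: L=–, R=pig
  pig: L=ewe, R=pug
  ant: L=–, R=boa
  eel: L=–, R=–
  ewe: L=–, R=jay
  boa: L=–, R=cow
  pug: L=–, R=–
  jay: L=gnu, R=koi
  koi: L=–, R=–
  gnu: L=–, R=–
  cow: L=–, R=–

Path to eel: elk → doe → eel, which is 2 edges.

2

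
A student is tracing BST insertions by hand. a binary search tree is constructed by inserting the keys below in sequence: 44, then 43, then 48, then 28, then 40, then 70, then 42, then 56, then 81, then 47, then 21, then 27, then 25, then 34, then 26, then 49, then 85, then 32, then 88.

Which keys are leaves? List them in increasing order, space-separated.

44: root
43: left child of 44 (depth 1)
48: right child of 44 (depth 1)
28: left child of 43 (depth 2)
40: right child of 28 (depth 3)
70: right child of 48 (depth 2)
42: right child of 40 (depth 4)
56: left child of 70 (depth 3)
81: right child of 70 (depth 3)
47: left child of 48 (depth 2)
21: left child of 28 (depth 3)
27: right child of 21 (depth 4)
25: left child of 27 (depth 5)
34: left child of 40 (depth 4)
26: right child of 25 (depth 6)
49: left child of 56 (depth 4)
85: right child of 81 (depth 4)
32: left child of 34 (depth 5)
88: right child of 85 (depth 5)

26 32 42 47 49 88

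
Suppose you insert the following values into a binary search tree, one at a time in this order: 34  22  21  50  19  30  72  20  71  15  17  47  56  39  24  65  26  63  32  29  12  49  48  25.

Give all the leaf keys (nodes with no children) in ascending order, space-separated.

12 17 20 25 29 32 39 48 63

Resulting structure (node: left, right):
  34: L=22, R=50
  22: L=21, R=30
  21: L=19, R=–
  50: L=47, R=72
  19: L=15, R=20
  30: L=24, R=32
  72: L=71, R=–
  20: L=–, R=–
  71: L=56, R=–
  15: L=12, R=17
  17: L=–, R=–
  47: L=39, R=49
  56: L=–, R=65
  39: L=–, R=–
  24: L=–, R=26
  65: L=63, R=–
  26: L=25, R=29
  63: L=–, R=–
  32: L=–, R=–
  29: L=–, R=–
  12: L=–, R=–
  49: L=48, R=–
  48: L=–, R=–
  25: L=–, R=–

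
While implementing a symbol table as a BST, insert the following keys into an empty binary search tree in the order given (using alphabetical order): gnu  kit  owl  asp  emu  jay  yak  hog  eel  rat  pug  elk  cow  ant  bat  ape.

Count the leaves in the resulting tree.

gnu: root
kit: right child of gnu (depth 1)
owl: right child of kit (depth 2)
asp: left child of gnu (depth 1)
emu: right child of asp (depth 2)
jay: left child of kit (depth 2)
yak: right child of owl (depth 3)
hog: left child of jay (depth 3)
eel: left child of emu (depth 3)
rat: left child of yak (depth 4)
pug: left child of rat (depth 5)
elk: right child of eel (depth 4)
cow: left child of eel (depth 4)
ant: left child of asp (depth 2)
bat: left child of cow (depth 5)
ape: right child of ant (depth 3)

Leaves: ape, bat, elk, hog, pug — 5 in total.

5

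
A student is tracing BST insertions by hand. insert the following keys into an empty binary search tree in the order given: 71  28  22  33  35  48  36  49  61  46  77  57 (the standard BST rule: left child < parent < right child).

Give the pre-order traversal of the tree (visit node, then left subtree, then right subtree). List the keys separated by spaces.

71 28 22 33 35 48 36 46 49 61 57 77

71: root
28: left child of 71 (depth 1)
22: left child of 28 (depth 2)
33: right child of 28 (depth 2)
35: right child of 33 (depth 3)
48: right child of 35 (depth 4)
36: left child of 48 (depth 5)
49: right child of 48 (depth 5)
61: right child of 49 (depth 6)
46: right child of 36 (depth 6)
77: right child of 71 (depth 1)
57: left child of 61 (depth 7)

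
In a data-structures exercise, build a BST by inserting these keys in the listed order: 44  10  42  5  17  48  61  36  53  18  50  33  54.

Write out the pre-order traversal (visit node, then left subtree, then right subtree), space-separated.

44: root
10: left child of 44 (depth 1)
42: right child of 10 (depth 2)
5: left child of 10 (depth 2)
17: left child of 42 (depth 3)
48: right child of 44 (depth 1)
61: right child of 48 (depth 2)
36: right child of 17 (depth 4)
53: left child of 61 (depth 3)
18: left child of 36 (depth 5)
50: left child of 53 (depth 4)
33: right child of 18 (depth 6)
54: right child of 53 (depth 4)

44 10 5 42 17 36 18 33 48 61 53 50 54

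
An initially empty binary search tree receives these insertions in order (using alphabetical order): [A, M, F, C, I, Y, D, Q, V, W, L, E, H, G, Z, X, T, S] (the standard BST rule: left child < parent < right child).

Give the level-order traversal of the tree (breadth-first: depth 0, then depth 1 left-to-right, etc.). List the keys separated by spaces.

A M F Y C I Q Z D H L V E G T W S X

Insert A: tree is empty, so A becomes the root.
Insert M: M > A → go right. Place as right child of A.
Insert F: F > A → go right; F < M → go left. Place as left child of M.
Insert C: C > A → go right; C < M → go left; C < F → go left. Place as left child of F.
Insert I: I > A → go right; I < M → go left; I > F → go right. Place as right child of F.
Insert Y: Y > A → go right; Y > M → go right. Place as right child of M.
Insert D: D > A → go right; D < M → go left; D < F → go left; D > C → go right. Place as right child of C.
Insert Q: Q > A → go right; Q > M → go right; Q < Y → go left. Place as left child of Y.
Insert V: V > A → go right; V > M → go right; V < Y → go left; V > Q → go right. Place as right child of Q.
Insert W: W > A → go right; W > M → go right; W < Y → go left; W > Q → go right; W > V → go right. Place as right child of V.
Insert L: L > A → go right; L < M → go left; L > F → go right; L > I → go right. Place as right child of I.
Insert E: E > A → go right; E < M → go left; E < F → go left; E > C → go right; E > D → go right. Place as right child of D.
Insert H: H > A → go right; H < M → go left; H > F → go right; H < I → go left. Place as left child of I.
Insert G: G > A → go right; G < M → go left; G > F → go right; G < I → go left; G < H → go left. Place as left child of H.
Insert Z: Z > A → go right; Z > M → go right; Z > Y → go right. Place as right child of Y.
Insert X: X > A → go right; X > M → go right; X < Y → go left; X > Q → go right; X > V → go right; X > W → go right. Place as right child of W.
Insert T: T > A → go right; T > M → go right; T < Y → go left; T > Q → go right; T < V → go left. Place as left child of V.
Insert S: S > A → go right; S > M → go right; S < Y → go left; S > Q → go right; S < V → go left; S < T → go left. Place as left child of T.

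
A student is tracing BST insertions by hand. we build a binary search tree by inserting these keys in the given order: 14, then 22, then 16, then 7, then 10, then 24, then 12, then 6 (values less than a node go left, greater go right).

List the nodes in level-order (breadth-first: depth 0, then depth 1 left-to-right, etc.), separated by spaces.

Insert 14: tree is empty, so 14 becomes the root.
Insert 22: 22 > 14 → go right. Place as right child of 14.
Insert 16: 16 > 14 → go right; 16 < 22 → go left. Place as left child of 22.
Insert 7: 7 < 14 → go left. Place as left child of 14.
Insert 10: 10 < 14 → go left; 10 > 7 → go right. Place as right child of 7.
Insert 24: 24 > 14 → go right; 24 > 22 → go right. Place as right child of 22.
Insert 12: 12 < 14 → go left; 12 > 7 → go right; 12 > 10 → go right. Place as right child of 10.
Insert 6: 6 < 14 → go left; 6 < 7 → go left. Place as left child of 7.

14 7 22 6 10 16 24 12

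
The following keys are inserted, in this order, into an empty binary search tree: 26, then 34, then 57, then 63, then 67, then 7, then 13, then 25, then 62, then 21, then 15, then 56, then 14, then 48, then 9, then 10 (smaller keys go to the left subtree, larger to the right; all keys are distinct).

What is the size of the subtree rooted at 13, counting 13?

Insert 26: tree is empty, so 26 becomes the root.
Insert 34: 34 > 26 → go right. Place as right child of 26.
Insert 57: 57 > 26 → go right; 57 > 34 → go right. Place as right child of 34.
Insert 63: 63 > 26 → go right; 63 > 34 → go right; 63 > 57 → go right. Place as right child of 57.
Insert 67: 67 > 26 → go right; 67 > 34 → go right; 67 > 57 → go right; 67 > 63 → go right. Place as right child of 63.
Insert 7: 7 < 26 → go left. Place as left child of 26.
Insert 13: 13 < 26 → go left; 13 > 7 → go right. Place as right child of 7.
Insert 25: 25 < 26 → go left; 25 > 7 → go right; 25 > 13 → go right. Place as right child of 13.
Insert 62: 62 > 26 → go right; 62 > 34 → go right; 62 > 57 → go right; 62 < 63 → go left. Place as left child of 63.
Insert 21: 21 < 26 → go left; 21 > 7 → go right; 21 > 13 → go right; 21 < 25 → go left. Place as left child of 25.
Insert 15: 15 < 26 → go left; 15 > 7 → go right; 15 > 13 → go right; 15 < 25 → go left; 15 < 21 → go left. Place as left child of 21.
Insert 56: 56 > 26 → go right; 56 > 34 → go right; 56 < 57 → go left. Place as left child of 57.
Insert 14: 14 < 26 → go left; 14 > 7 → go right; 14 > 13 → go right; 14 < 25 → go left; 14 < 21 → go left; 14 < 15 → go left. Place as left child of 15.
Insert 48: 48 > 26 → go right; 48 > 34 → go right; 48 < 57 → go left; 48 < 56 → go left. Place as left child of 56.
Insert 9: 9 < 26 → go left; 9 > 7 → go right; 9 < 13 → go left. Place as left child of 13.
Insert 10: 10 < 26 → go left; 10 > 7 → go right; 10 < 13 → go left; 10 > 9 → go right. Place as right child of 9.

Subtree rooted at 13 contains: 13, 9, 10, 25, 21, 15, 14 — 7 nodes.

7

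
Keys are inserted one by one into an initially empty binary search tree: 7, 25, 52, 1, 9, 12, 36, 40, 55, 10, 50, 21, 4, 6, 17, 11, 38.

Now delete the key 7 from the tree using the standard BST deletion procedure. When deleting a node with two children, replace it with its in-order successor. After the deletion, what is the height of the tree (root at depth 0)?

7: root
25: right child of 7 (depth 1)
52: right child of 25 (depth 2)
1: left child of 7 (depth 1)
9: left child of 25 (depth 2)
12: right child of 9 (depth 3)
36: left child of 52 (depth 3)
40: right child of 36 (depth 4)
55: right child of 52 (depth 3)
10: left child of 12 (depth 4)
50: right child of 40 (depth 5)
21: right child of 12 (depth 4)
4: right child of 1 (depth 2)
6: right child of 4 (depth 3)
17: left child of 21 (depth 5)
11: right child of 10 (depth 5)
38: left child of 40 (depth 5)

Delete 7 (two children — replace with in-order successor).
After deletion, deepest node is 50 at depth 5.

5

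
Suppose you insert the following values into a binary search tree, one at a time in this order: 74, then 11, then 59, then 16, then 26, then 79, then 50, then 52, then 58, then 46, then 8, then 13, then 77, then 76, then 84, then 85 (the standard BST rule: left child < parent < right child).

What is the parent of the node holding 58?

52

Resulting structure (node: left, right):
  74: L=11, R=79
  11: L=8, R=59
  59: L=16, R=–
  16: L=13, R=26
  26: L=–, R=50
  79: L=77, R=84
  50: L=46, R=52
  52: L=–, R=58
  58: L=–, R=–
  46: L=–, R=–
  8: L=–, R=–
  13: L=–, R=–
  77: L=76, R=–
  76: L=–, R=–
  84: L=–, R=85
  85: L=–, R=–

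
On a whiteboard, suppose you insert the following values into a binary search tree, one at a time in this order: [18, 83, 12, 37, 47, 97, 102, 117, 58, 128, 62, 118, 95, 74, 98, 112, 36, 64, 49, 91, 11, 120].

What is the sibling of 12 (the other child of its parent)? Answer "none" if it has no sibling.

Insert 18: tree is empty, so 18 becomes the root.
Insert 83: 83 > 18 → go right. Place as right child of 18.
Insert 12: 12 < 18 → go left. Place as left child of 18.
Insert 37: 37 > 18 → go right; 37 < 83 → go left. Place as left child of 83.
Insert 47: 47 > 18 → go right; 47 < 83 → go left; 47 > 37 → go right. Place as right child of 37.
Insert 97: 97 > 18 → go right; 97 > 83 → go right. Place as right child of 83.
Insert 102: 102 > 18 → go right; 102 > 83 → go right; 102 > 97 → go right. Place as right child of 97.
Insert 117: 117 > 18 → go right; 117 > 83 → go right; 117 > 97 → go right; 117 > 102 → go right. Place as right child of 102.
Insert 58: 58 > 18 → go right; 58 < 83 → go left; 58 > 37 → go right; 58 > 47 → go right. Place as right child of 47.
Insert 128: 128 > 18 → go right; 128 > 83 → go right; 128 > 97 → go right; 128 > 102 → go right; 128 > 117 → go right. Place as right child of 117.
Insert 62: 62 > 18 → go right; 62 < 83 → go left; 62 > 37 → go right; 62 > 47 → go right; 62 > 58 → go right. Place as right child of 58.
Insert 118: 118 > 18 → go right; 118 > 83 → go right; 118 > 97 → go right; 118 > 102 → go right; 118 > 117 → go right; 118 < 128 → go left. Place as left child of 128.
Insert 95: 95 > 18 → go right; 95 > 83 → go right; 95 < 97 → go left. Place as left child of 97.
Insert 74: 74 > 18 → go right; 74 < 83 → go left; 74 > 37 → go right; 74 > 47 → go right; 74 > 58 → go right; 74 > 62 → go right. Place as right child of 62.
Insert 98: 98 > 18 → go right; 98 > 83 → go right; 98 > 97 → go right; 98 < 102 → go left. Place as left child of 102.
Insert 112: 112 > 18 → go right; 112 > 83 → go right; 112 > 97 → go right; 112 > 102 → go right; 112 < 117 → go left. Place as left child of 117.
Insert 36: 36 > 18 → go right; 36 < 83 → go left; 36 < 37 → go left. Place as left child of 37.
Insert 64: 64 > 18 → go right; 64 < 83 → go left; 64 > 37 → go right; 64 > 47 → go right; 64 > 58 → go right; 64 > 62 → go right; 64 < 74 → go left. Place as left child of 74.
Insert 49: 49 > 18 → go right; 49 < 83 → go left; 49 > 37 → go right; 49 > 47 → go right; 49 < 58 → go left. Place as left child of 58.
Insert 91: 91 > 18 → go right; 91 > 83 → go right; 91 < 97 → go left; 91 < 95 → go left. Place as left child of 95.
Insert 11: 11 < 18 → go left; 11 < 12 → go left. Place as left child of 12.
Insert 120: 120 > 18 → go right; 120 > 83 → go right; 120 > 97 → go right; 120 > 102 → go right; 120 > 117 → go right; 120 < 128 → go left; 120 > 118 → go right. Place as right child of 118.

12's parent is 18; the other child of 18 is 83.

83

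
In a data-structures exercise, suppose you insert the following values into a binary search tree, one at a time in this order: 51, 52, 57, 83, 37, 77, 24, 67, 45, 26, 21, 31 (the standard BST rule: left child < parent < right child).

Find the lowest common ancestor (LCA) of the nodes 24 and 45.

37

Insert 51: tree is empty, so 51 becomes the root.
Insert 52: 52 > 51 → go right. Place as right child of 51.
Insert 57: 57 > 51 → go right; 57 > 52 → go right. Place as right child of 52.
Insert 83: 83 > 51 → go right; 83 > 52 → go right; 83 > 57 → go right. Place as right child of 57.
Insert 37: 37 < 51 → go left. Place as left child of 51.
Insert 77: 77 > 51 → go right; 77 > 52 → go right; 77 > 57 → go right; 77 < 83 → go left. Place as left child of 83.
Insert 24: 24 < 51 → go left; 24 < 37 → go left. Place as left child of 37.
Insert 67: 67 > 51 → go right; 67 > 52 → go right; 67 > 57 → go right; 67 < 83 → go left; 67 < 77 → go left. Place as left child of 77.
Insert 45: 45 < 51 → go left; 45 > 37 → go right. Place as right child of 37.
Insert 26: 26 < 51 → go left; 26 < 37 → go left; 26 > 24 → go right. Place as right child of 24.
Insert 21: 21 < 51 → go left; 21 < 37 → go left; 21 < 24 → go left. Place as left child of 24.
Insert 31: 31 < 51 → go left; 31 < 37 → go left; 31 > 24 → go right; 31 > 26 → go right. Place as right child of 26.

Path to 24: 51 → 37 → 24
Path to 45: 51 → 37 → 45
The paths share a prefix ending at 37, then split left and right.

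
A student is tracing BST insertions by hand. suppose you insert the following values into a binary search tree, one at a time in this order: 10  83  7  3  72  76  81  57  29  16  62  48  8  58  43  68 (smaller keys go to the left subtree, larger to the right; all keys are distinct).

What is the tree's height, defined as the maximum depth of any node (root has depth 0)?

6

10: root
83: right child of 10 (depth 1)
7: left child of 10 (depth 1)
3: left child of 7 (depth 2)
72: left child of 83 (depth 2)
76: right child of 72 (depth 3)
81: right child of 76 (depth 4)
57: left child of 72 (depth 3)
29: left child of 57 (depth 4)
16: left child of 29 (depth 5)
62: right child of 57 (depth 4)
48: right child of 29 (depth 5)
8: right child of 7 (depth 2)
58: left child of 62 (depth 5)
43: left child of 48 (depth 6)
68: right child of 62 (depth 5)

The deepest node is 43 at depth 6.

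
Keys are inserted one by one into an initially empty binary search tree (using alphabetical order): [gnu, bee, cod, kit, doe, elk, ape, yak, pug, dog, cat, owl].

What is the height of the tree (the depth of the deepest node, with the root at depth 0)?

Insert gnu: tree is empty, so gnu becomes the root.
Insert bee: bee < gnu → go left. Place as left child of gnu.
Insert cod: cod < gnu → go left; cod > bee → go right. Place as right child of bee.
Insert kit: kit > gnu → go right. Place as right child of gnu.
Insert doe: doe < gnu → go left; doe > bee → go right; doe > cod → go right. Place as right child of cod.
Insert elk: elk < gnu → go left; elk > bee → go right; elk > cod → go right; elk > doe → go right. Place as right child of doe.
Insert ape: ape < gnu → go left; ape < bee → go left. Place as left child of bee.
Insert yak: yak > gnu → go right; yak > kit → go right. Place as right child of kit.
Insert pug: pug > gnu → go right; pug > kit → go right; pug < yak → go left. Place as left child of yak.
Insert dog: dog < gnu → go left; dog > bee → go right; dog > cod → go right; dog > doe → go right; dog < elk → go left. Place as left child of elk.
Insert cat: cat < gnu → go left; cat > bee → go right; cat < cod → go left. Place as left child of cod.
Insert owl: owl > gnu → go right; owl > kit → go right; owl < yak → go left; owl < pug → go left. Place as left child of pug.

The deepest node is dog at depth 5.

5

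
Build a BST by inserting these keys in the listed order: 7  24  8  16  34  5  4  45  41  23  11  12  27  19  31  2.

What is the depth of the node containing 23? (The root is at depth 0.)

7: root
24: right child of 7 (depth 1)
8: left child of 24 (depth 2)
16: right child of 8 (depth 3)
34: right child of 24 (depth 2)
5: left child of 7 (depth 1)
4: left child of 5 (depth 2)
45: right child of 34 (depth 3)
41: left child of 45 (depth 4)
23: right child of 16 (depth 4)
11: left child of 16 (depth 4)
12: right child of 11 (depth 5)
27: left child of 34 (depth 3)
19: left child of 23 (depth 5)
31: right child of 27 (depth 4)
2: left child of 4 (depth 3)

Path to 23: 7 → 24 → 8 → 16 → 23, which is 4 edges.

4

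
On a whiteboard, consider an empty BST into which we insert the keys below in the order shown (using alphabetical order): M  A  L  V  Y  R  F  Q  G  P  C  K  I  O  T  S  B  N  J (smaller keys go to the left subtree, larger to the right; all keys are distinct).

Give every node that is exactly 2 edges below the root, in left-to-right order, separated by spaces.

L R Y

Insert M: tree is empty, so M becomes the root.
Insert A: A < M → go left. Place as left child of M.
Insert L: L < M → go left; L > A → go right. Place as right child of A.
Insert V: V > M → go right. Place as right child of M.
Insert Y: Y > M → go right; Y > V → go right. Place as right child of V.
Insert R: R > M → go right; R < V → go left. Place as left child of V.
Insert F: F < M → go left; F > A → go right; F < L → go left. Place as left child of L.
Insert Q: Q > M → go right; Q < V → go left; Q < R → go left. Place as left child of R.
Insert G: G < M → go left; G > A → go right; G < L → go left; G > F → go right. Place as right child of F.
Insert P: P > M → go right; P < V → go left; P < R → go left; P < Q → go left. Place as left child of Q.
Insert C: C < M → go left; C > A → go right; C < L → go left; C < F → go left. Place as left child of F.
Insert K: K < M → go left; K > A → go right; K < L → go left; K > F → go right; K > G → go right. Place as right child of G.
Insert I: I < M → go left; I > A → go right; I < L → go left; I > F → go right; I > G → go right; I < K → go left. Place as left child of K.
Insert O: O > M → go right; O < V → go left; O < R → go left; O < Q → go left; O < P → go left. Place as left child of P.
Insert T: T > M → go right; T < V → go left; T > R → go right. Place as right child of R.
Insert S: S > M → go right; S < V → go left; S > R → go right; S < T → go left. Place as left child of T.
Insert B: B < M → go left; B > A → go right; B < L → go left; B < F → go left; B < C → go left. Place as left child of C.
Insert N: N > M → go right; N < V → go left; N < R → go left; N < Q → go left; N < P → go left; N < O → go left. Place as left child of O.
Insert J: J < M → go left; J > A → go right; J < L → go left; J > F → go right; J > G → go right; J < K → go left; J > I → go right. Place as right child of I.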